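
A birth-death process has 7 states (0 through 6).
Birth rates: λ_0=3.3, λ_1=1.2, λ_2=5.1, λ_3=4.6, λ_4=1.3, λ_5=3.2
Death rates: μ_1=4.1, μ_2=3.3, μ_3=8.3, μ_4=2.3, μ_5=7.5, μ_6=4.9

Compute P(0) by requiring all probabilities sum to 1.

Ratios P(n)/P(0) = (λ₀···λₙ₋₁)/(μ₁···μₙ):
P(1)/P(0) = (3.3)/(4.1) = 0.804878
P(2)/P(0) = (3.3×1.2)/(4.1×3.3) = 0.292683
P(3)/P(0) = (3.3×1.2×5.1)/(4.1×3.3×8.3) = 0.179841
P(4)/P(0) = (3.3×1.2×5.1×4.6)/(4.1×3.3×8.3×2.3) = 0.359683
P(5)/P(0) = (3.3×1.2×5.1×4.6×1.3)/(4.1×3.3×8.3×2.3×7.5) = 0.0623450
P(6)/P(0) = (3.3×1.2×5.1×4.6×1.3×3.2)/(4.1×3.3×8.3×2.3×7.5×4.9) = 0.0407151

Normalization: ∑ P(n) = 1
P(0) × (1.00000 + 0.804878 + 0.292683 + 0.179841 + 0.359683 + 0.0623450 + 0.0407151) = 1
P(0) × 2.74015 = 1
P(0) = 1/2.74015 = 0.3649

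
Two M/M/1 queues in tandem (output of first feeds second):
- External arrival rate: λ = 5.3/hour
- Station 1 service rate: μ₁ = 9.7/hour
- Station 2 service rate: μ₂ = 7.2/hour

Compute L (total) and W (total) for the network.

By Jackson's theorem, each station behaves as independent M/M/1.
Station 1: ρ₁ = 5.3/9.7 = 0.5464, L₁ = ρ₁/(1-ρ₁) = λ/(μ₁-λ) = 5.3/4.40 = 1.2045
Station 2: ρ₂ = 5.3/7.2 = 0.7361, L₂ = ρ₂/(1-ρ₂) = λ/(μ₂-λ) = 5.3/1.90 = 2.7895
Total: L = L₁ + L₂ = 1.2045 + 2.7895 = 3.9940
W = L/λ = 3.9940/5.3 = 0.7536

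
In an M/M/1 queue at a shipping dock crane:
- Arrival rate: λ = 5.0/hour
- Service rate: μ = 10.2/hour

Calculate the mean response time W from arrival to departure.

First, compute utilization: ρ = λ/μ = 5.0/10.2 = 0.4902
For M/M/1: W = 1/(μ-λ)
W = 1/(10.2-5.0) = 1/5.20
W = 0.1923 hours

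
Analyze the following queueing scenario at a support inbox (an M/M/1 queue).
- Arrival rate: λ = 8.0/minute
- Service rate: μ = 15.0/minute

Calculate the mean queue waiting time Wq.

First, compute utilization: ρ = λ/μ = 8.0/15.0 = 0.5333
For M/M/1: Wq = λ/(μ(μ-λ))
Wq = 8.0/(15.0 × (15.0-8.0))
Wq = 8.0/(15.0 × 7.00)
Wq = 0.07619 minutes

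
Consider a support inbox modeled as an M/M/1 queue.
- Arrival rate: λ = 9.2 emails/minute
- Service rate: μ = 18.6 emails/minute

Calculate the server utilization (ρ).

Server utilization: ρ = λ/μ
ρ = 9.2/18.6 = 0.4946
The server is busy 49.46% of the time.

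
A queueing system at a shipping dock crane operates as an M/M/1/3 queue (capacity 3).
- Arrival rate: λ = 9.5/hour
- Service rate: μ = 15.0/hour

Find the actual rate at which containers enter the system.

ρ = λ/μ = 9.5/15.0 = 0.6333
P₀ = (1-ρ)/(1-ρ^(K+1)) = (1-0.6333)/(1-0.6333^4) = 0.3667/0.8391 = 0.4370
P_K = P₀×ρ^K = 0.4370 × 0.6333^3 = 0.4370 × 0.2540 = 0.1110
λ_eff = λ(1-P_K) = 9.5 × (1 - 0.11101) = 9.5 × 0.88899 = 8.4454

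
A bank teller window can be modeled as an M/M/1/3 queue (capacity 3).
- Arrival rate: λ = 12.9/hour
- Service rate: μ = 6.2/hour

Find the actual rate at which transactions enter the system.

ρ = λ/μ = 12.9/6.2 = 2.08065
P₀ = (1-ρ)/(1-ρ^(K+1)) = (1-2.08065)/(1-2.08065^4) = -1.0806/-17.7411 = 0.06091
P_K = P₀×ρ^K = 0.060912 × 2.08065^3 = 0.060912 × 9.0074 = 0.5487
λ_eff = λ(1-P_K) = 12.9 × (1 - 0.54866) = 12.9 × 0.45134 = 5.8223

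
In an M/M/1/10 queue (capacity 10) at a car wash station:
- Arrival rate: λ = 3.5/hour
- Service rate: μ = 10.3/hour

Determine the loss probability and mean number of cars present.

ρ = λ/μ = 3.5/10.3 = 0.3398
P₀ = (1-ρ)/(1-ρ^(K+1)) = (1-0.3398)/(1-0.3398^11) = 0.6602/1.0000 = 0.6602
P_K = P₀×ρ^K = 0.6602 × 0.3398^10 = 0.6602 × 0.00002052 = 0.00001355
Blocking probability P_10 = 0.00001355 (0.001355%)
L = ρ[1 - (K+1)ρ^K + Kρ^(K+1)] / [(1-ρ)(1-ρ^(K+1))]
L = 0.3398 × (1 - 11×0.00002052 + 10×0.000006974) / ((1 - 0.3398) × (1 - 0.000006974)) = 0.5146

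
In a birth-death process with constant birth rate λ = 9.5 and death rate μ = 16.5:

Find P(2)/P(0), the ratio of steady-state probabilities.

For constant rates: P(n)/P(0) = (λ/μ)^n
P(2)/P(0) = (9.5/16.5)^2 = 0.5758^2 = 0.3315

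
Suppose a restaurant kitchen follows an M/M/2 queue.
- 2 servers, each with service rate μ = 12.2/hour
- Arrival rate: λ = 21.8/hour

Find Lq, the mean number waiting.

Traffic intensity: ρ = λ/(cμ) = 21.8/(2×12.2) = 0.8934
Since ρ = 0.8934 < 1, system is stable.
Offered load a = λ/μ = cρ = 21.8/12.2 = 1.7869
P₀ = [ Σₙ₌₀^1 aⁿ/n! + a^2/(2!(1-ρ)) ]⁻¹
Σ = a^0/0! + a^1/1! = 1.0000 + 1.7869 = 2.7869
a^2/(2!(1-ρ)) = 3.192959/(2 × 0.1065574) = 14.9823
P₀ = 1/(2.7869 + 14.9823) = 0.05628
Lq = P₀·a^2·ρ / (2!(1-ρ)²) = 0.0562771 × 3.19296 × 0.893443 / (2 × 0.0113545) = 7.0696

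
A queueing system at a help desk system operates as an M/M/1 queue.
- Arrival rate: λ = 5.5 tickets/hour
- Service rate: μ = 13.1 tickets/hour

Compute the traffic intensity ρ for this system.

Server utilization: ρ = λ/μ
ρ = 5.5/13.1 = 0.4198
The server is busy 41.98% of the time.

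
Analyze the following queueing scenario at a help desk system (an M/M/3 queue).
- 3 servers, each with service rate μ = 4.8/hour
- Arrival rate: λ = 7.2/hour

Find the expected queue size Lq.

Traffic intensity: ρ = λ/(cμ) = 7.2/(3×4.8) = 0.5000
Since ρ = 0.5000 < 1, system is stable.
Offered load a = λ/μ = cρ = 7.2/4.8 = 1.5000
P₀ = [ Σₙ₌₀^2 aⁿ/n! + a^3/(3!(1-ρ)) ]⁻¹
Σ = a^0/0! + a^1/1! + a^2/2! = 1.0000 + 1.5000 + 1.1250 = 3.6250
a^3/(3!(1-ρ)) = 3.3750/(6 × 0.5000) = 1.1250
P₀ = 1/(3.6250 + 1.1250) = 0.2105
Lq = P₀·a^3·ρ / (3!(1-ρ)²) = 0.2105 × 3.3750 × 0.5000 / (6 × 0.2500) = 0.2368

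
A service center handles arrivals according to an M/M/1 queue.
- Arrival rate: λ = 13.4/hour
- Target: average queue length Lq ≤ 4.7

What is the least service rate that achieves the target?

For M/M/1: Lq = λ²/(μ(μ-λ))
Need Lq ≤ 4.7, i.e. μ(μ-λ) ≥ λ²/4.7
μ² - 13.4μ - 179.56/4.7 ≥ 0  →  μ² - 13.4μ - 38.20426 ≥ 0
Quadratic formula (positive root): μ = [λ + √(λ² + 4×38.20426)]/2
Discriminant: 179.56 + 4×38.20426 = 332.3770, √332.3770 = 18.2312
μ ≥ (13.4 + 18.2312)/2 = 15.8156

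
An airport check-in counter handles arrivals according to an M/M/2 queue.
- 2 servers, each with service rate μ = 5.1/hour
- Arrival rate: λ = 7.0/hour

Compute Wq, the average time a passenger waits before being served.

Traffic intensity: ρ = λ/(cμ) = 7.0/(2×5.1) = 0.6863
Since ρ = 0.6863 < 1, system is stable.
Offered load a = λ/μ = cρ = 7.0/5.1 = 1.3725
P₀ = [ Σₙ₌₀^1 aⁿ/n! + a^2/(2!(1-ρ)) ]⁻¹
Σ = a^0/0! + a^1/1! = 1.0000 + 1.3725 = 2.3725
a^2/(2!(1-ρ)) = 1.88389/(2 × 0.313725) = 3.0025
P₀ = 1/(2.3725 + 3.0025) = 0.1860
Lq = P₀·a^2·ρ / (2!(1-ρ)²) = 0.18605 × 1.8839 × 0.68627 / (2 × 0.098424) = 1.2219
Wq = Lq/λ = 1.2219/7.0 = 0.1746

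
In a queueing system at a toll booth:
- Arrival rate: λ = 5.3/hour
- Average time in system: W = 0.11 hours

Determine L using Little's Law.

Little's Law: L = λW
L = 5.3 × 0.11 = 0.5830 vehicles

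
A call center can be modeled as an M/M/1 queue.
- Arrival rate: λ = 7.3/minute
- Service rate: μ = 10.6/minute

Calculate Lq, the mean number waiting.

ρ = λ/μ = 7.3/10.6 = 0.6887
For M/M/1: Lq = λ²/(μ(μ-λ))
Lq = 53.29/(10.6 × 3.30)
Lq = 1.5234 calls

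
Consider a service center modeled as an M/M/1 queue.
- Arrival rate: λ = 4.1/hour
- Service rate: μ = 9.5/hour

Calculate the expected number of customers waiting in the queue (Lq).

ρ = λ/μ = 4.1/9.5 = 0.4316
For M/M/1: Lq = λ²/(μ(μ-λ))
Lq = 16.81/(9.5 × 5.40)
Lq = 0.3277 customers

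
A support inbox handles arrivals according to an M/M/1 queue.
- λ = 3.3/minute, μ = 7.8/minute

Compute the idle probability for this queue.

ρ = λ/μ = 3.3/7.8 = 0.4231
P(0) = 1 - ρ = 1 - 0.4231 = 0.5769
The server is idle 57.69% of the time.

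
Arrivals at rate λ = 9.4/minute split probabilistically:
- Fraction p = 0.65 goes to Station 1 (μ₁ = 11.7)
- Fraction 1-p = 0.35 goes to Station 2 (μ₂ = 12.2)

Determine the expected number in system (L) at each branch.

Effective rates: λ₁ = 9.4×0.65 = 6.11, λ₂ = 9.4×0.35 = 3.29
Station 1: ρ₁ = 6.11/11.7 = 0.52222, L₁ = ρ₁/(1-ρ₁) = 0.52222/(1-0.52222) = 1.0930
Station 2: ρ₂ = 3.29/12.2 = 0.26967, L₂ = ρ₂/(1-ρ₂) = 0.26967/(1-0.26967) = 0.3692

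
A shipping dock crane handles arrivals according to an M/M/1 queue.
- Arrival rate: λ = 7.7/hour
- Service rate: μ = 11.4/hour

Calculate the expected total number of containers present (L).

ρ = λ/μ = 7.7/11.4 = 0.6754
For M/M/1: L = λ/(μ-λ)
L = 7.7/(11.4-7.7) = 7.7/3.70
L = 2.0811 containers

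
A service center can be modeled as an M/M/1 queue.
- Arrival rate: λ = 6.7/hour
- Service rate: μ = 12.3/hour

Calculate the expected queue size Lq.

ρ = λ/μ = 6.7/12.3 = 0.5447
For M/M/1: Lq = λ²/(μ(μ-λ))
Lq = 44.89/(12.3 × 5.60)
Lq = 0.6517 customers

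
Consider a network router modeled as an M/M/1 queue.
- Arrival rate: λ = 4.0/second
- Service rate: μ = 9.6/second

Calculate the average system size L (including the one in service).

ρ = λ/μ = 4.0/9.6 = 0.4167
For M/M/1: L = λ/(μ-λ)
L = 4.0/(9.6-4.0) = 4.0/5.60
L = 0.7143 packets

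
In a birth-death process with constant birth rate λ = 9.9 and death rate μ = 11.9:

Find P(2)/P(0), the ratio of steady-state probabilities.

For constant rates: P(n)/P(0) = (λ/μ)^n
P(2)/P(0) = (9.9/11.9)^2 = 0.8319^2 = 0.6921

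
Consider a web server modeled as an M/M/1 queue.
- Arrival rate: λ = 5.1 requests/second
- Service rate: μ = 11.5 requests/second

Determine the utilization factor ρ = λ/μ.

Server utilization: ρ = λ/μ
ρ = 5.1/11.5 = 0.4435
The server is busy 44.35% of the time.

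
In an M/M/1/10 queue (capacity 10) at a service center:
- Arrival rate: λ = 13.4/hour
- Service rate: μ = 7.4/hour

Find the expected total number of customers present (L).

ρ = λ/μ = 13.4/7.4 = 1.8108
P₀ = (1-ρ)/(1-ρ^(K+1)) = (1-1.8108)/(1-1.8108^11) = -0.8108/-685.3969 = 0.001183
P_K = P₀×ρ^K = 0.001183 × 1.8108^10 = 0.001183 × 379.0573 = 0.4484
L = ρ[1 - (K+1)ρ^K + Kρ^(K+1)] / [(1-ρ)(1-ρ^(K+1))]
L = 1.8108 × (1 - 11×379.0573 + 10×686.3969) / ((1 - 1.8108) × (1 - 686.3969)) = 8.7827 customers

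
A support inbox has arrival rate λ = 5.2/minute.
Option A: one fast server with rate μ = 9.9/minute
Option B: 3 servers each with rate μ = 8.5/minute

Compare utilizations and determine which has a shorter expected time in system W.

Option A: single server μ = 9.9 (M/M/1)
  ρ_A = 5.2/9.9 = 0.5253
  W_A = 1/(μ-λ) = 1/(9.9-5.2) = 1/4.70 = 0.2128

Option B: 3 servers μ = 8.5 (M/M/3)
  ρ_B = λ/(cμ) = 5.2/(3×8.5) = 0.2039
  Offered load a = λ/μ = cρ = 5.2/8.5 = 0.6118
  P₀ = [ Σₙ₌₀^2 aⁿ/n! + a^3/(3!(1-ρ)) ]⁻¹
  Σ = a^0/0! + a^1/1! + a^2/2! = 1.0000 + 0.6118 + 0.1871 = 1.7989
  a^3/(3!(1-ρ)) = 0.22896/(6 × 0.79608) = 0.04793
  P₀ = 1/(1.7989 + 0.04793) = 0.5415
  Lq = P₀·a^3·ρ / (3!(1-ρ)²) = 0.54147 × 0.22896 × 0.20392 / (6 × 0.63374) = 0.006649
  Wq_B = Lq/λ = 0.006649/5.2 = 0.001279
  W_B = Wq_B + 1/μ = 0.001279 + 0.1176 = 0.1189

Since W_B = 0.1189 < W_A = 0.2128, Option B (multiple servers) has the shorter time in system.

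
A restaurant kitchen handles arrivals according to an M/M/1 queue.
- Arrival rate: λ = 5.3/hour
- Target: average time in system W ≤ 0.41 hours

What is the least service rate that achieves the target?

For M/M/1: W = 1/(μ-λ)
Need W ≤ 0.41, so 1/(μ-λ) ≤ 0.41
μ - λ ≥ 1/0.41 = 2.4390
μ ≥ 5.3 + 2.4390 = 7.7390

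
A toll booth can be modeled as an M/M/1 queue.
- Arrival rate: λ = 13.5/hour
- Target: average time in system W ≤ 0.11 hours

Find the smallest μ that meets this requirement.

For M/M/1: W = 1/(μ-λ)
Need W ≤ 0.11, so 1/(μ-λ) ≤ 0.11
μ - λ ≥ 1/0.11 = 9.0909
μ ≥ 13.5 + 9.0909 = 22.5909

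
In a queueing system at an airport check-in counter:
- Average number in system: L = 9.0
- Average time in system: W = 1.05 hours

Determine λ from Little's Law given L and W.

Little's Law: L = λW, so λ = L/W
λ = 9.0/1.05 = 8.5714 passengers/hour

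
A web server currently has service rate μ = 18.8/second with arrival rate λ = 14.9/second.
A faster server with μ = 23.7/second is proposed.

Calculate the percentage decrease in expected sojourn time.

System 1: ρ₁ = 14.9/18.8 = 0.7926, W₁ = 1/(18.8-14.9) = 0.25641
System 2: ρ₂ = 14.9/23.7 = 0.6287, W₂ = 1/(23.7-14.9) = 0.11364
Improvement: (W₁-W₂)/W₁ = (0.25641-0.11364)/0.25641 = 55.68%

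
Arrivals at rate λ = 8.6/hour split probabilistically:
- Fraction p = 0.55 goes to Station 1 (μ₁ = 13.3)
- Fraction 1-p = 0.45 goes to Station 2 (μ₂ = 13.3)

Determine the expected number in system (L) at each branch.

Effective rates: λ₁ = 8.6×0.55 = 4.73, λ₂ = 8.6×0.45 = 3.87
Station 1: ρ₁ = 4.73/13.3 = 0.35564, L₁ = ρ₁/(1-ρ₁) = 0.35564/(1-0.35564) = 0.5519
Station 2: ρ₂ = 3.87/13.3 = 0.2910, L₂ = ρ₂/(1-ρ₂) = 0.2910/(1-0.2910) = 0.4104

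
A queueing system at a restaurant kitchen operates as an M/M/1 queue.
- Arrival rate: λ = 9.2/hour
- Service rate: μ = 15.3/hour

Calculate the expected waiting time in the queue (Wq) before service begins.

First, compute utilization: ρ = λ/μ = 9.2/15.3 = 0.6013
For M/M/1: Wq = λ/(μ(μ-λ))
Wq = 9.2/(15.3 × (15.3-9.2))
Wq = 9.2/(15.3 × 6.10)
Wq = 0.09857 hours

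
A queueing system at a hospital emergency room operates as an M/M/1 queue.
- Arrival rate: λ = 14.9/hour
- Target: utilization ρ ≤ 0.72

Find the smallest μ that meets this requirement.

ρ = λ/μ, so μ = λ/ρ
μ ≥ 14.9/0.72 = 20.6944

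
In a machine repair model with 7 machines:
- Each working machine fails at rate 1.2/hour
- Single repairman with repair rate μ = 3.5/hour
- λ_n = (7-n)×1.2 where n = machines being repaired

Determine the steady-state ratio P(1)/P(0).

P(1)/P(0) = ∏_{i=0}^{1-1} λ_i/μ_{i+1}
= (7-0)×1.2/3.5
= 2.4000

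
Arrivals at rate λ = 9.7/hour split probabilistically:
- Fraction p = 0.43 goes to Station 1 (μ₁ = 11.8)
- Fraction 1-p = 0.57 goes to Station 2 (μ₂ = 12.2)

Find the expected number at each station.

Effective rates: λ₁ = 9.7×0.43 = 4.171, λ₂ = 9.7×0.57 = 5.529
Station 1: ρ₁ = 4.171/11.8 = 0.35347, L₁ = ρ₁/(1-ρ₁) = 0.35347/(1-0.35347) = 0.5467
Station 2: ρ₂ = 5.529/12.2 = 0.4532, L₂ = ρ₂/(1-ρ₂) = 0.4532/(1-0.4532) = 0.8288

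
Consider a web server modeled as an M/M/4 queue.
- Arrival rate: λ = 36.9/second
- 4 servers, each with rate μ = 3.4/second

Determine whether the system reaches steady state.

Stability requires ρ = λ/(cμ) < 1
ρ = 36.9/(4 × 3.4) = 36.9/13.60 = 2.7132
Since 2.7132 ≥ 1, the system is UNSTABLE.
Need c > λ/μ = 36.9/3.4 = 10.85.
Minimum servers needed: c = 11.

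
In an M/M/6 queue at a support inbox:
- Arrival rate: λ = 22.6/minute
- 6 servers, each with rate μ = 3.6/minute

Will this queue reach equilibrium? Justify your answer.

Stability requires ρ = λ/(cμ) < 1
ρ = 22.6/(6 × 3.6) = 22.6/21.60 = 1.0463
Since 1.0463 ≥ 1, the system is UNSTABLE.
Need c > λ/μ = 22.6/3.6 = 6.28.
Minimum servers needed: c = 7.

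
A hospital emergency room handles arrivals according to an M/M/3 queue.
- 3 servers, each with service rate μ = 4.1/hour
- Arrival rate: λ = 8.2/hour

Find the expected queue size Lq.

Traffic intensity: ρ = λ/(cμ) = 8.2/(3×4.1) = 0.6667
Since ρ = 0.6667 < 1, system is stable.
Offered load a = λ/μ = cρ = 8.2/4.1 = 2.0000
P₀ = [ Σₙ₌₀^2 aⁿ/n! + a^3/(3!(1-ρ)) ]⁻¹
Σ = a^0/0! + a^1/1! + a^2/2! = 1.0000 + 2.0000 + 2.0000 = 5.0000
a^3/(3!(1-ρ)) = 8.0000/(6 × 0.33333) = 4.0000
P₀ = 1/(5.0000 + 4.0000) = 0.1111
Lq = P₀·a^3·ρ / (3!(1-ρ)²) = 0.1111 × 8.0000 × 0.6667 / (6 × 0.1111) = 0.8889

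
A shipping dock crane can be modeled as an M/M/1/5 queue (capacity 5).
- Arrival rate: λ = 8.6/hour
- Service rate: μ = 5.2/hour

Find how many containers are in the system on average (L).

ρ = λ/μ = 8.6/5.2 = 1.65385
P₀ = (1-ρ)/(1-ρ^(K+1)) = (1-1.65385)/(1-1.65385^6) = -0.65385/-19.4633 = 0.03359
P_K = P₀×ρ^K = 0.033594 × 1.65385^5 = 0.033594 × 12.3732 = 0.4157
L = ρ[1 - (K+1)ρ^K + Kρ^(K+1)] / [(1-ρ)(1-ρ^(K+1))]
L = 1.65385 × (1 - 6×12.37316 + 5×20.46335) / ((1 - 1.65385) × (1 - 20.46335)) = 3.7789 containers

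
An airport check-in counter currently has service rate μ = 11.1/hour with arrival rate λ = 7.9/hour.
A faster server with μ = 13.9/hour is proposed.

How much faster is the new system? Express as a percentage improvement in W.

System 1: ρ₁ = 7.9/11.1 = 0.7117, W₁ = 1/(11.1-7.9) = 0.31250
System 2: ρ₂ = 7.9/13.9 = 0.5683, W₂ = 1/(13.9-7.9) = 0.16667
Improvement: (W₁-W₂)/W₁ = (0.31250-0.16667)/0.31250 = 46.67%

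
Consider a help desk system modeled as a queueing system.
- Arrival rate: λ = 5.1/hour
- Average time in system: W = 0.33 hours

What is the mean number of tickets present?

Little's Law: L = λW
L = 5.1 × 0.33 = 1.6830 tickets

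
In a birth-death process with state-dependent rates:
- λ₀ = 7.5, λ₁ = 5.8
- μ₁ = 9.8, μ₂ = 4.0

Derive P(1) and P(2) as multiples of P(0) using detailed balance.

Balance equations:
State 0: λ₀P₀ = μ₁P₁ → P₁ = (λ₀/μ₁)P₀ = (7.5/9.8)P₀ = 0.7653P₀
State 1: P₂ = (λ₀λ₁)/(μ₁μ₂)P₀ = (7.5×5.8)/(9.8×4.0)P₀ = 1.1097P₀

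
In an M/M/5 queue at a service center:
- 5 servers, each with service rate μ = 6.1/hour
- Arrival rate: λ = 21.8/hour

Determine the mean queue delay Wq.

Traffic intensity: ρ = λ/(cμ) = 21.8/(5×6.1) = 0.7148
Since ρ = 0.7148 < 1, system is stable.
Offered load a = λ/μ = cρ = 21.8/6.1 = 3.5738
P₀ = [ Σₙ₌₀^4 aⁿ/n! + a^5/(5!(1-ρ)) ]⁻¹
Σ = a^0/0! + a^1/1! + a^2/2! + a^3/3! + a^4/4! = 1.00000 + 3.57377 + 6.38592 + 7.60727 + 6.79666 = 25.3636
a^5/(5!(1-ρ)) = 582.9527/(120 × 0.285246) = 17.0307
P₀ = 1/(25.3636 + 17.0307) = 0.02359
Lq = P₀·a^5·ρ / (5!(1-ρ)²) = 0.023588 × 582.9527 × 0.71475 / (120 × 0.081365) = 1.0066
Wq = Lq/λ = 1.0066/21.8 = 0.04617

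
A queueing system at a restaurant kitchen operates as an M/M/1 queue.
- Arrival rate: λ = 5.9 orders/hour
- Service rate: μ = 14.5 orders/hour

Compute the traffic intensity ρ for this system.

Server utilization: ρ = λ/μ
ρ = 5.9/14.5 = 0.4069
The server is busy 40.69% of the time.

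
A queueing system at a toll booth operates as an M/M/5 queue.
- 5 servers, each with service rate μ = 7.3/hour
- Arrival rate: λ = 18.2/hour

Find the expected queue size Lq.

Traffic intensity: ρ = λ/(cμ) = 18.2/(5×7.3) = 0.4986
Since ρ = 0.4986 < 1, system is stable.
Offered load a = λ/μ = cρ = 18.2/7.3 = 2.4932
P₀ = [ Σₙ₌₀^4 aⁿ/n! + a^5/(5!(1-ρ)) ]⁻¹
Σ = a^0/0! + a^1/1! + a^2/2! + a^3/3! + a^4/4! = 1.0000 + 2.4932 + 3.1079 + 2.5828 + 1.6098 = 10.7937
a^5/(5!(1-ρ)) = 96.3258/(120 × 0.50137) = 1.6010
P₀ = 1/(10.7937 + 1.6010) = 0.08068
Lq = P₀·a^5·ρ / (5!(1-ρ)²) = 0.080679 × 96.3258 × 0.49863 / (120 × 0.25137) = 0.1285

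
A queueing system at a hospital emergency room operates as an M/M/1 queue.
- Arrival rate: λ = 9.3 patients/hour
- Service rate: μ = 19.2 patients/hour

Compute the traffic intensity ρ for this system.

Server utilization: ρ = λ/μ
ρ = 9.3/19.2 = 0.4844
The server is busy 48.44% of the time.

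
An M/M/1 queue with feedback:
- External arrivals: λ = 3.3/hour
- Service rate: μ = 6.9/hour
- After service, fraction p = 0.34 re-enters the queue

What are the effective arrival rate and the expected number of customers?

Effective arrival rate: λ_eff = λ/(1-p) = 3.3/(1-0.34) = 3.3/0.66 = 5.0000
ρ = λ_eff/μ = 5.0000/6.9 = 0.72464
L = ρ/(1-ρ) = 0.72464/(1-0.72464) = 2.6316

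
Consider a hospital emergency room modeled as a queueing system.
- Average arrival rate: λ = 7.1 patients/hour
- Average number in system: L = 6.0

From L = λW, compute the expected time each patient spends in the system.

Little's Law: L = λW, so W = L/λ
W = 6.0/7.1 = 0.8451 hours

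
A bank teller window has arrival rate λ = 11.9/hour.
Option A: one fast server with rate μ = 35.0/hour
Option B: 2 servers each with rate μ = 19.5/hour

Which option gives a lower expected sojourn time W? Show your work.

Option A: single server μ = 35.0 (M/M/1)
  ρ_A = 11.9/35.0 = 0.3400
  W_A = 1/(μ-λ) = 1/(35.0-11.9) = 1/23.10 = 0.04329

Option B: 2 servers μ = 19.5 (M/M/2)
  ρ_B = λ/(cμ) = 11.9/(2×19.5) = 0.3051
  Offered load a = λ/μ = cρ = 11.9/19.5 = 0.6103
  P₀ = [ Σₙ₌₀^1 aⁿ/n! + a^2/(2!(1-ρ)) ]⁻¹
  Σ = a^0/0! + a^1/1! = 1.0000 + 0.6103 = 1.6103
  a^2/(2!(1-ρ)) = 0.3724/(2 × 0.6949) = 0.2680
  P₀ = 1/(1.6103 + 0.2680) = 0.5324
  Lq = P₀·a^2·ρ / (2!(1-ρ)²) = 0.5324 × 0.3724 × 0.3051 / (2 × 0.4828) = 0.06265
  Wq_B = Lq/λ = 0.06265/11.9 = 0.0052647
  W_B = Wq_B + 1/μ = 0.0052647 + 0.051282 = 0.05655

Since W_A = 0.04329 < W_B = 0.05655, Option A (single fast server) has the shorter time in system.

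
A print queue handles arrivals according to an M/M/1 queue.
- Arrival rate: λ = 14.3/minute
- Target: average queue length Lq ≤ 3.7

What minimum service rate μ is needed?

For M/M/1: Lq = λ²/(μ(μ-λ))
Need Lq ≤ 3.7, i.e. μ(μ-λ) ≥ λ²/3.7
μ² - 14.3μ - 204.49/3.7 ≥ 0  →  μ² - 14.3μ - 55.26757 ≥ 0
Quadratic formula (positive root): μ = [λ + √(λ² + 4×55.26757)]/2
Discriminant: 204.49 + 4×55.26757 = 425.5603, √425.5603 = 20.6291
μ ≥ (14.3 + 20.6291)/2 = 17.4646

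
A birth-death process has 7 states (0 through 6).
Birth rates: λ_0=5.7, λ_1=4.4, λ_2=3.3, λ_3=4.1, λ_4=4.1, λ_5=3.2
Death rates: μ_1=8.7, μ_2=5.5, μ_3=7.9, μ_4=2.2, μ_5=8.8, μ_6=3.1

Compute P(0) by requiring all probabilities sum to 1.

Ratios P(n)/P(0) = (λ₀···λₙ₋₁)/(μ₁···μₙ):
P(1)/P(0) = (5.7)/(8.7) = 0.65517
P(2)/P(0) = (5.7×4.4)/(8.7×5.5) = 0.52414
P(3)/P(0) = (5.7×4.4×3.3)/(8.7×5.5×7.9) = 0.21894
P(4)/P(0) = (5.7×4.4×3.3×4.1)/(8.7×5.5×7.9×2.2) = 0.40803
P(5)/P(0) = (5.7×4.4×3.3×4.1×4.1)/(8.7×5.5×7.9×2.2×8.8) = 0.19011
P(6)/P(0) = (5.7×4.4×3.3×4.1×4.1×3.2)/(8.7×5.5×7.9×2.2×8.8×3.1) = 0.19624

Normalization: ∑ P(n) = 1
P(0) × (1.0000 + 0.65517 + 0.52414 + 0.21894 + 0.40803 + 0.19011 + 0.19624) = 1
P(0) × 3.1926 = 1
P(0) = 1/3.1926 = 0.3132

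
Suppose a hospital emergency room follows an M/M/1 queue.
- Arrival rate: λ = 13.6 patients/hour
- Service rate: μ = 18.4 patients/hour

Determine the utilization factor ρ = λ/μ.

Server utilization: ρ = λ/μ
ρ = 13.6/18.4 = 0.7391
The server is busy 73.91% of the time.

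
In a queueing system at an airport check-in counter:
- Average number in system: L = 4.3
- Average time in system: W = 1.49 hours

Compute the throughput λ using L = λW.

Little's Law: L = λW, so λ = L/W
λ = 4.3/1.49 = 2.8859 passengers/hour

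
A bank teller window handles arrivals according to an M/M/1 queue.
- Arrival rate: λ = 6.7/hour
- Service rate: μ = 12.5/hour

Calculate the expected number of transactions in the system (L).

ρ = λ/μ = 6.7/12.5 = 0.5360
For M/M/1: L = λ/(μ-λ)
L = 6.7/(12.5-6.7) = 6.7/5.80
L = 1.1552 transactions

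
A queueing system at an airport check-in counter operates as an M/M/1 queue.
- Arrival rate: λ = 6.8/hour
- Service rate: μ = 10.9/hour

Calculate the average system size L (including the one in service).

ρ = λ/μ = 6.8/10.9 = 0.6239
For M/M/1: L = λ/(μ-λ)
L = 6.8/(10.9-6.8) = 6.8/4.10
L = 1.6585 passengers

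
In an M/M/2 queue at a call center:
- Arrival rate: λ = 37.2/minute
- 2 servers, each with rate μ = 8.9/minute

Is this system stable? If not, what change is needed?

Stability requires ρ = λ/(cμ) < 1
ρ = 37.2/(2 × 8.9) = 37.2/17.80 = 2.0899
Since 2.0899 ≥ 1, the system is UNSTABLE.
Need c > λ/μ = 37.2/8.9 = 4.18.
Minimum servers needed: c = 5.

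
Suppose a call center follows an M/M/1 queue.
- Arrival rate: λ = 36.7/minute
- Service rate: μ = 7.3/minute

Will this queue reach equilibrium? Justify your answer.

Stability requires ρ = λ/(cμ) < 1
ρ = 36.7/(1 × 7.3) = 36.7/7.30 = 5.0274
Since 5.0274 ≥ 1, the system is UNSTABLE.
Queue grows without bound. Need μ > λ = 36.7.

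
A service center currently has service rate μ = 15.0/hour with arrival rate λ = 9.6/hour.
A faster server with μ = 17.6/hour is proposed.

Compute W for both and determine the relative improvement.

System 1: ρ₁ = 9.6/15.0 = 0.6400, W₁ = 1/(15.0-9.6) = 0.18519
System 2: ρ₂ = 9.6/17.6 = 0.5455, W₂ = 1/(17.6-9.6) = 0.12500
Improvement: (W₁-W₂)/W₁ = (0.18519-0.12500)/0.18519 = 32.50%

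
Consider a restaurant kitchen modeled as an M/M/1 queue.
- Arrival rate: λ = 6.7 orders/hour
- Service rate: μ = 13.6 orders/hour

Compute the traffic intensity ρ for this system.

Server utilization: ρ = λ/μ
ρ = 6.7/13.6 = 0.4926
The server is busy 49.26% of the time.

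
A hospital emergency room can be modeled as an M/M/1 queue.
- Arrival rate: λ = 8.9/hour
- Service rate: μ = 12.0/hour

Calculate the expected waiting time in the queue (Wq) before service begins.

First, compute utilization: ρ = λ/μ = 8.9/12.0 = 0.7417
For M/M/1: Wq = λ/(μ(μ-λ))
Wq = 8.9/(12.0 × (12.0-8.9))
Wq = 8.9/(12.0 × 3.10)
Wq = 0.2392 hours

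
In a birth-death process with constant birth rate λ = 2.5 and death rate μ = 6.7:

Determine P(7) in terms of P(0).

For constant rates: P(n)/P(0) = (λ/μ)^n
P(7)/P(0) = (2.5/6.7)^7 = 0.37313^7 = 0.001007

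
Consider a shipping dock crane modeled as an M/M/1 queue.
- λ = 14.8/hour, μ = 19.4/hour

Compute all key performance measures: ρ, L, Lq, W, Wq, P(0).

Step 1: ρ = λ/μ = 14.8/19.4 = 0.7629
Step 2: L = λ/(μ-λ) = 14.8/4.60 = 3.2174
Step 3: Lq = λ²/(μ(μ-λ)) = 219.04/(19.4×4.60) = 2.4545
Step 4: W = 1/(μ-λ) = 1/4.60 = 0.21739
Step 5: Wq = λ/(μ(μ-λ)) = 14.8/(19.4×4.60) = 0.1658
Step 6: P(0) = 1-ρ = 0.2371
Verify: L = λW = 14.8×0.21739 = 3.2174 ✔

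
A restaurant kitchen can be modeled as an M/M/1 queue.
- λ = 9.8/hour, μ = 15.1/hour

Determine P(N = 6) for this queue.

ρ = λ/μ = 9.8/15.1 = 0.6490
P(n) = (1-ρ)ρⁿ
P(6) = (1-0.6490) × 0.6490^6
P(6) = 0.3510 × 0.07473
P(6) = 0.02623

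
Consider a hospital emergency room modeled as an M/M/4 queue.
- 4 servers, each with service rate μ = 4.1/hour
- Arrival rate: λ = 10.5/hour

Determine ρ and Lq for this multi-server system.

Traffic intensity: ρ = λ/(cμ) = 10.5/(4×4.1) = 0.6402
Since ρ = 0.6402 < 1, system is stable.
Offered load a = λ/μ = cρ = 10.5/4.1 = 2.5610
P₀ = [ Σₙ₌₀^3 aⁿ/n! + a^4/(4!(1-ρ)) ]⁻¹
Σ = a^0/0! + a^1/1! + a^2/2! + a^3/3! = 1.0000 + 2.5610 + 3.2793 + 2.7994 = 9.6397
a^4/(4!(1-ρ)) = 43.0152/(24 × 0.359756) = 4.9820
P₀ = 1/(9.6397 + 4.9820) = 0.06839
Lq = P₀·a^4·ρ / (4!(1-ρ)²) = 0.06839 × 43.0152 × 0.6402 / (24 × 0.1294) = 0.6064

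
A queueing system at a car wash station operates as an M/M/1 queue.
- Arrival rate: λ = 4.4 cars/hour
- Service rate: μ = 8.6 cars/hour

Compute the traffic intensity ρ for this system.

Server utilization: ρ = λ/μ
ρ = 4.4/8.6 = 0.5116
The server is busy 51.16% of the time.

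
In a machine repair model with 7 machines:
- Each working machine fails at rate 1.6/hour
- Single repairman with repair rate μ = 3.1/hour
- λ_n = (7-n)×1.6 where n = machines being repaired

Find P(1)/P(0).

P(1)/P(0) = ∏_{i=0}^{1-1} λ_i/μ_{i+1}
= (7-0)×1.6/3.1
= 3.6129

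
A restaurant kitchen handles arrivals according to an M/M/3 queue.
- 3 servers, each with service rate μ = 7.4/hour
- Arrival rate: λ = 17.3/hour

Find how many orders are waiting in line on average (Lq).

Traffic intensity: ρ = λ/(cμ) = 17.3/(3×7.4) = 0.7793
Since ρ = 0.7793 < 1, system is stable.
Offered load a = λ/μ = cρ = 17.3/7.4 = 2.3378
P₀ = [ Σₙ₌₀^2 aⁿ/n! + a^3/(3!(1-ρ)) ]⁻¹
Σ = a^0/0! + a^1/1! + a^2/2! = 1.00000 + 2.33784 + 2.73274 = 6.0706
a^3/(3!(1-ρ)) = 12.7774/(6 × 0.22072) = 9.6483
P₀ = 1/(6.0706 + 9.6483) = 0.06362
Lq = P₀·a^3·ρ / (3!(1-ρ)²) = 0.06362 × 12.7774 × 0.7793 / (6 × 0.04872) = 2.1671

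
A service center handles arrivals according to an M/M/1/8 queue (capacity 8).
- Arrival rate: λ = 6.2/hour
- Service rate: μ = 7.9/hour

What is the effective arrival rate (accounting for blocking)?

ρ = λ/μ = 6.2/7.9 = 0.78481
P₀ = (1-ρ)/(1-ρ^(K+1)) = (1-0.78481)/(1-0.78481^9) = 0.2152/0.8871 = 0.2426
P_K = P₀×ρ^K = 0.2426 × 0.78481^8 = 0.2426 × 0.1439 = 0.03491
λ_eff = λ(1-P_K) = 6.2 × (1 - 0.034913) = 6.2 × 0.965087 = 5.9835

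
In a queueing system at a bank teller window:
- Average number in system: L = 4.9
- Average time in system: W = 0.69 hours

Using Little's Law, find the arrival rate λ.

Little's Law: L = λW, so λ = L/W
λ = 4.9/0.69 = 7.1014 transactions/hour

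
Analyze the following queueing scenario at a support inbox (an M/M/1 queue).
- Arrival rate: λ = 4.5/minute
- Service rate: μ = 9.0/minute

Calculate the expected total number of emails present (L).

ρ = λ/μ = 4.5/9.0 = 0.5000
For M/M/1: L = λ/(μ-λ)
L = 4.5/(9.0-4.5) = 4.5/4.50
L = 1.0000 emails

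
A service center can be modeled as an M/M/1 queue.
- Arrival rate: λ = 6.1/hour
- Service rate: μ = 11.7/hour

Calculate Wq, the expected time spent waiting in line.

First, compute utilization: ρ = λ/μ = 6.1/11.7 = 0.5214
For M/M/1: Wq = λ/(μ(μ-λ))
Wq = 6.1/(11.7 × (11.7-6.1))
Wq = 6.1/(11.7 × 5.60)
Wq = 0.09310 hours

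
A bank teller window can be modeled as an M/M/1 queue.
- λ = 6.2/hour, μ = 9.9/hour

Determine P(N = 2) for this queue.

ρ = λ/μ = 6.2/9.9 = 0.6263
P(n) = (1-ρ)ρⁿ
P(2) = (1-0.6263) × 0.6263^2
P(2) = 0.3737 × 0.3923
P(2) = 0.1466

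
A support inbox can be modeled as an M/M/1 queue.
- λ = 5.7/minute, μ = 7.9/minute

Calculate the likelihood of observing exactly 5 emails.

ρ = λ/μ = 5.7/7.9 = 0.7215
P(n) = (1-ρ)ρⁿ
P(5) = (1-0.7215) × 0.7215^5
P(5) = 0.2785 × 0.1955
P(5) = 0.05445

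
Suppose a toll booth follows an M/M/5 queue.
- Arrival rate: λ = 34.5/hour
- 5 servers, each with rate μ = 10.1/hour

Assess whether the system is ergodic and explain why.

Stability requires ρ = λ/(cμ) < 1
ρ = 34.5/(5 × 10.1) = 34.5/50.50 = 0.6832
Since 0.6832 < 1, the system is STABLE.
The servers are busy 68.32% of the time.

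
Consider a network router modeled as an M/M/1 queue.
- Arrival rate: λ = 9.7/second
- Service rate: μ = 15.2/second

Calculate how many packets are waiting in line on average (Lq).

ρ = λ/μ = 9.7/15.2 = 0.6382
For M/M/1: Lq = λ²/(μ(μ-λ))
Lq = 94.09/(15.2 × 5.50)
Lq = 1.1255 packets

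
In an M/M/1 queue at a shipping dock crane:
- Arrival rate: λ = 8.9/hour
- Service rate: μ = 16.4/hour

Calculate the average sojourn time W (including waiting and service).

First, compute utilization: ρ = λ/μ = 8.9/16.4 = 0.5427
For M/M/1: W = 1/(μ-λ)
W = 1/(16.4-8.9) = 1/7.50
W = 0.1333 hours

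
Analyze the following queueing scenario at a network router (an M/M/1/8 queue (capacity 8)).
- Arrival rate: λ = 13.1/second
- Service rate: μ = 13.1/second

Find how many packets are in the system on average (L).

ρ = λ/μ = 13.1/13.1 = 1 exactly.
With ρ = 1 the usual (1-ρ)/(1-ρ^(K+1)) form is 0/0; instead every state 0..K is equally likely.
P₀ = 1/(K+1) = 1/9 = 0.1111
P_K = P₀×ρ^K = P₀ = 0.1111
L = K/2 = 8/2 = 4.0000 packets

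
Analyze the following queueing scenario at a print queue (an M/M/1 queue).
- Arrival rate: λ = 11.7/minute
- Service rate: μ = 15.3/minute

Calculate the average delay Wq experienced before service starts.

First, compute utilization: ρ = λ/μ = 11.7/15.3 = 0.7647
For M/M/1: Wq = λ/(μ(μ-λ))
Wq = 11.7/(15.3 × (15.3-11.7))
Wq = 11.7/(15.3 × 3.60)
Wq = 0.2124 minutes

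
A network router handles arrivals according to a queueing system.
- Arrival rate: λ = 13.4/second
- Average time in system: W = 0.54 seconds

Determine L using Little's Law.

Little's Law: L = λW
L = 13.4 × 0.54 = 7.2360 packets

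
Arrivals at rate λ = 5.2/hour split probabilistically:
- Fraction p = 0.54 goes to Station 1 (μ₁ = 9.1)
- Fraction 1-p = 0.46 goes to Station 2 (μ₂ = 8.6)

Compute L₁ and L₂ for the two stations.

Effective rates: λ₁ = 5.2×0.54 = 2.808, λ₂ = 5.2×0.46 = 2.392
Station 1: ρ₁ = 2.808/9.1 = 0.3086, L₁ = ρ₁/(1-ρ₁) = 0.3086/(1-0.3086) = 0.4463
Station 2: ρ₂ = 2.392/8.6 = 0.27814, L₂ = ρ₂/(1-ρ₂) = 0.27814/(1-0.27814) = 0.3853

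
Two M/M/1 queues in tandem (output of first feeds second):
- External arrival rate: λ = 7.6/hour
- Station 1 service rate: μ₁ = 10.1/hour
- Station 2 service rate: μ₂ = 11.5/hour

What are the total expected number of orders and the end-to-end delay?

By Jackson's theorem, each station behaves as independent M/M/1.
Station 1: ρ₁ = 7.6/10.1 = 0.7525, L₁ = ρ₁/(1-ρ₁) = λ/(μ₁-λ) = 7.6/2.50 = 3.0400
Station 2: ρ₂ = 7.6/11.5 = 0.6609, L₂ = ρ₂/(1-ρ₂) = λ/(μ₂-λ) = 7.6/3.90 = 1.9487
Total: L = L₁ + L₂ = 3.0400 + 1.9487 = 4.9887
W = L/λ = 4.9887/7.6 = 0.6564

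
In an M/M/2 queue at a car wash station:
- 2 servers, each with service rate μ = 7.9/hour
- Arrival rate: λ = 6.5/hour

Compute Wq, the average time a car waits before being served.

Traffic intensity: ρ = λ/(cμ) = 6.5/(2×7.9) = 0.4114
Since ρ = 0.4114 < 1, system is stable.
Offered load a = λ/μ = cρ = 6.5/7.9 = 0.8228
P₀ = [ Σₙ₌₀^1 aⁿ/n! + a^2/(2!(1-ρ)) ]⁻¹
Σ = a^0/0! + a^1/1! = 1.0000 + 0.8228 = 1.8228
a^2/(2!(1-ρ)) = 0.6770/(2 × 0.5886) = 0.5751
P₀ = 1/(1.8228 + 0.5751) = 0.4170
Lq = P₀·a^2·ρ / (2!(1-ρ)²) = 0.4170 × 0.6770 × 0.4114 / (2 × 0.3465) = 0.1676
Wq = Lq/λ = 0.16762/6.5 = 0.02579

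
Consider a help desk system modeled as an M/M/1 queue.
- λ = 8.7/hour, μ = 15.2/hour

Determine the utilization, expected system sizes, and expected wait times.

Step 1: ρ = λ/μ = 8.7/15.2 = 0.5724
Step 2: L = λ/(μ-λ) = 8.7/6.50 = 1.3385
Step 3: Lq = λ²/(μ(μ-λ)) = 75.69/(15.2×6.50) = 0.7661
Step 4: W = 1/(μ-λ) = 1/6.50 = 0.15385
Step 5: Wq = λ/(μ(μ-λ)) = 8.7/(15.2×6.50) = 0.08806
Step 6: P(0) = 1-ρ = 0.4276
Verify: L = λW = 8.7×0.15385 = 1.3385 ✔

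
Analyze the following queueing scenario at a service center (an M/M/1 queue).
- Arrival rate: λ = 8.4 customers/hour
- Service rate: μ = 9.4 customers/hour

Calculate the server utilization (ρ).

Server utilization: ρ = λ/μ
ρ = 8.4/9.4 = 0.8936
The server is busy 89.36% of the time.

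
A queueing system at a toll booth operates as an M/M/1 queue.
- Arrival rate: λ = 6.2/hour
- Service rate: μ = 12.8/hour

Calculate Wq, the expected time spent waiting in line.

First, compute utilization: ρ = λ/μ = 6.2/12.8 = 0.4844
For M/M/1: Wq = λ/(μ(μ-λ))
Wq = 6.2/(12.8 × (12.8-6.2))
Wq = 6.2/(12.8 × 6.60)
Wq = 0.07339 hours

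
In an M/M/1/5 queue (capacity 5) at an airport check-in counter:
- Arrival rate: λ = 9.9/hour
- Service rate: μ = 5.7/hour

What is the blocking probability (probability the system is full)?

ρ = λ/μ = 9.9/5.7 = 1.73684
P₀ = (1-ρ)/(1-ρ^(K+1)) = (1-1.73684)/(1-1.73684^6) = -0.7368/-26.4510 = 0.02786
P_K = P₀×ρ^K = 0.02786 × 1.73684^5 = 0.02786 × 15.8052 = 0.4403
Blocking probability = 44.03%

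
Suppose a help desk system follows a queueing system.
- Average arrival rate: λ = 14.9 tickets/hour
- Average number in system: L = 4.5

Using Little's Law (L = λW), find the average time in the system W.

Little's Law: L = λW, so W = L/λ
W = 4.5/14.9 = 0.3020 hours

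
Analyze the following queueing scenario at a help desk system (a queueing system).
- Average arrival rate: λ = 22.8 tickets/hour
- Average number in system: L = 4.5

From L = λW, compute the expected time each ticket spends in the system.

Little's Law: L = λW, so W = L/λ
W = 4.5/22.8 = 0.1974 hours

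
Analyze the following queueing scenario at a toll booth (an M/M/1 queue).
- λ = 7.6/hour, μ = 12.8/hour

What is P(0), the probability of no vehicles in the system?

ρ = λ/μ = 7.6/12.8 = 0.5937
P(0) = 1 - ρ = 1 - 0.5937 = 0.4063
The server is idle 40.63% of the time.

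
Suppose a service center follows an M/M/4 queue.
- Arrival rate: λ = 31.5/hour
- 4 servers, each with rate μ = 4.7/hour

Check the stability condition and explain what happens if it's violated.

Stability requires ρ = λ/(cμ) < 1
ρ = 31.5/(4 × 4.7) = 31.5/18.80 = 1.6755
Since 1.6755 ≥ 1, the system is UNSTABLE.
Need c > λ/μ = 31.5/4.7 = 6.70.
Minimum servers needed: c = 7.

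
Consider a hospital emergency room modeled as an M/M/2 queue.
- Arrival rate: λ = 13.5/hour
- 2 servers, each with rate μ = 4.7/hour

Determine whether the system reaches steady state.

Stability requires ρ = λ/(cμ) < 1
ρ = 13.5/(2 × 4.7) = 13.5/9.40 = 1.4362
Since 1.4362 ≥ 1, the system is UNSTABLE.
Need c > λ/μ = 13.5/4.7 = 2.87.
Minimum servers needed: c = 3.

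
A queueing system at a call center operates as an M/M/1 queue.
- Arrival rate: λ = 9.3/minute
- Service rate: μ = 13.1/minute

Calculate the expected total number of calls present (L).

ρ = λ/μ = 9.3/13.1 = 0.7099
For M/M/1: L = λ/(μ-λ)
L = 9.3/(13.1-9.3) = 9.3/3.80
L = 2.4474 calls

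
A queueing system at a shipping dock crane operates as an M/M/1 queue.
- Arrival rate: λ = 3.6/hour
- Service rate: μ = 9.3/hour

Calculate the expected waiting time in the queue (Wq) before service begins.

First, compute utilization: ρ = λ/μ = 3.6/9.3 = 0.3871
For M/M/1: Wq = λ/(μ(μ-λ))
Wq = 3.6/(9.3 × (9.3-3.6))
Wq = 3.6/(9.3 × 5.70)
Wq = 0.06791 hours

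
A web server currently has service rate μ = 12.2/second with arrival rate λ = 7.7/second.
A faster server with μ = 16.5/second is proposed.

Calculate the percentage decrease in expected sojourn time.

System 1: ρ₁ = 7.7/12.2 = 0.6311, W₁ = 1/(12.2-7.7) = 0.22222
System 2: ρ₂ = 7.7/16.5 = 0.4667, W₂ = 1/(16.5-7.7) = 0.11364
Improvement: (W₁-W₂)/W₁ = (0.22222-0.11364)/0.22222 = 48.86%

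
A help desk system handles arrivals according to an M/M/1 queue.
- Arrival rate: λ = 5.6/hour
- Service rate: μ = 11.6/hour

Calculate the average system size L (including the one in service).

ρ = λ/μ = 5.6/11.6 = 0.4828
For M/M/1: L = λ/(μ-λ)
L = 5.6/(11.6-5.6) = 5.6/6.00
L = 0.9333 tickets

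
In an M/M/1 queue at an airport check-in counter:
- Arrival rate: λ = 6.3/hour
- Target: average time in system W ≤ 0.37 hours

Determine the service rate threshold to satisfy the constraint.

For M/M/1: W = 1/(μ-λ)
Need W ≤ 0.37, so 1/(μ-λ) ≤ 0.37
μ - λ ≥ 1/0.37 = 2.7027
μ ≥ 6.3 + 2.7027 = 9.0027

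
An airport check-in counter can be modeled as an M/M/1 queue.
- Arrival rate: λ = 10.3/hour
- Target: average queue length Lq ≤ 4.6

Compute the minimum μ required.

For M/M/1: Lq = λ²/(μ(μ-λ))
Need Lq ≤ 4.6, i.e. μ(μ-λ) ≥ λ²/4.6
μ² - 10.3μ - 106.09/4.6 ≥ 0  →  μ² - 10.3μ - 23.06304 ≥ 0
Quadratic formula (positive root): μ = [λ + √(λ² + 4×23.06304)]/2
Discriminant: 106.09 + 4×23.06304 = 198.3422, √198.3422 = 14.0834
μ ≥ (10.3 + 14.0834)/2 = 12.1917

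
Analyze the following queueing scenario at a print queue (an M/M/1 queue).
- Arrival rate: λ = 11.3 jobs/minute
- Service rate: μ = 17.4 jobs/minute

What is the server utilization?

Server utilization: ρ = λ/μ
ρ = 11.3/17.4 = 0.6494
The server is busy 64.94% of the time.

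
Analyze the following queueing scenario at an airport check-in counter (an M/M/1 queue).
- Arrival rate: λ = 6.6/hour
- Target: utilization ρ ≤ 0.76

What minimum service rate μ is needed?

ρ = λ/μ, so μ = λ/ρ
μ ≥ 6.6/0.76 = 8.6842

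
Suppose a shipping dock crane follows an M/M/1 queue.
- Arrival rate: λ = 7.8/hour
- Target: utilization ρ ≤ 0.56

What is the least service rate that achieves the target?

ρ = λ/μ, so μ = λ/ρ
μ ≥ 7.8/0.56 = 13.9286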